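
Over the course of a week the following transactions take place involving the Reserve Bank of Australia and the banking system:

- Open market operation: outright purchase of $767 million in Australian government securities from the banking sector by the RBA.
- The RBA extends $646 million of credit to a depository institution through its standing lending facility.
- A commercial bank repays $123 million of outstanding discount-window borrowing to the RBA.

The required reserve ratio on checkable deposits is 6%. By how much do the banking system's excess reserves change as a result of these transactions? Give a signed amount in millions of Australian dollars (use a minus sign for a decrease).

OMO purchase (from banks) $767 million: reserves +$767M, deposits 0.
Discount-window loan $646 million: reserves +$646M, deposits 0.
Discount-window repayment $123 million: reserves −$123M, deposits 0.
Totals: Δreserves = +$1290M, Δdeposits = 0.
Δrequired reserves = 6% × 0 = 0.
Δexcess reserves = Δreserves − Δrequired = +$1290M − (0) = +$1290 million.

+$1290 million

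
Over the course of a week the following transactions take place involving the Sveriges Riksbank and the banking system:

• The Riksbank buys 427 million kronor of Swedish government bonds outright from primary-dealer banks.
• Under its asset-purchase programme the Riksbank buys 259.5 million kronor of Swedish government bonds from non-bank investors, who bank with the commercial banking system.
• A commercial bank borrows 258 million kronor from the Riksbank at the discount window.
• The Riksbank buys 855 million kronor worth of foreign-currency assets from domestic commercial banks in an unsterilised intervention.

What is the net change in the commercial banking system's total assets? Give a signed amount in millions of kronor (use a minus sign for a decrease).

Riksbank balance sheet:
  Assets:      Securities +686.5M, Loans to banks +258M, Foreign assets +855M
  Liabilities: Bank reserves +1799.5M
Commercial banking system:
  Assets:      Reserves at CB +1799.5M, Securities −427M, Foreign assets −855M
  Liabilities: Checkable deposits +259.5M, Borrowings from CB +258M
Change in total bank assets = +517.5 million.

+517.5 million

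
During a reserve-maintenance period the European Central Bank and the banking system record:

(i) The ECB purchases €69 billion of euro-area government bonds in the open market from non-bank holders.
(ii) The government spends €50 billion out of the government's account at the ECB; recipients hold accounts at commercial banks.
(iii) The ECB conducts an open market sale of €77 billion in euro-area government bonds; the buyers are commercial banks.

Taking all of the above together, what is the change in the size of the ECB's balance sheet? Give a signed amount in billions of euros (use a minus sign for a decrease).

ECB balance sheet:
  Assets:      Securities −€8B
  Liabilities: Bank reserves +€42B, Government deposits −€50B
Commercial banking system:
  Assets:      Reserves at CB +€42B, Securities +€77B
  Liabilities: Checkable deposits +€119B
Change in total ECB assets = -€8 billion.

-€8 billion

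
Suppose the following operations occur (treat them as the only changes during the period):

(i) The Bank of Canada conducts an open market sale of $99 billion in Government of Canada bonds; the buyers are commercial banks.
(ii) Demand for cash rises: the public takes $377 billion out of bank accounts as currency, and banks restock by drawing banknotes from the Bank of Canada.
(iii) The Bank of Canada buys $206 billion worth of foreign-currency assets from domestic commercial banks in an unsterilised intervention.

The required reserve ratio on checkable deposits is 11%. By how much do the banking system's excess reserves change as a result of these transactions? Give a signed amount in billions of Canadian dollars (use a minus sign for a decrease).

-$228.53 billion

OMO sale (to banks) $99 billion: reserves −$99B, deposits 0.
Currency withdrawal $377 billion: reserves −$377B, deposits −$377B.
FX purchase $206 billion: reserves +$206B, deposits 0.
Totals: Δreserves = −$270B, Δdeposits = −$377B.
Δrequired reserves = 11% × −$377B = −$41.47B.
Δexcess reserves = Δreserves − Δrequired = −$270B − (−$41.47B) = -$228.53 billion.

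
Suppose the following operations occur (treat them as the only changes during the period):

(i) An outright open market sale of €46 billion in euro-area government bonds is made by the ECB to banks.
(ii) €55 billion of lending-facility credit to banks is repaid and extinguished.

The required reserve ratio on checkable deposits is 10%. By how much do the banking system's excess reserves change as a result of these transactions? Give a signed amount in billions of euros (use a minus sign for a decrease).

OMO sale (to banks) €46 billion: reserves −€46B, deposits 0.
Discount-window repayment €55 billion: reserves −€55B, deposits 0.
Totals: Δreserves = −€101B, Δdeposits = 0.
Δrequired reserves = 10% × 0 = 0.
Δexcess reserves = Δreserves − Δrequired = −€101B − (0) = -€101 billion.

-€101 billion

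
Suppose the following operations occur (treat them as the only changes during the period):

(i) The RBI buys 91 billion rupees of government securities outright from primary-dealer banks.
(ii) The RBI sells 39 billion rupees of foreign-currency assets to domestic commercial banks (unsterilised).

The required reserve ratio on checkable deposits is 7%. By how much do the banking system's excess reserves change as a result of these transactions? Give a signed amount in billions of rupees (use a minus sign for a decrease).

OMO purchase (from banks) 91 billion rupees: reserves +91B, deposits 0.
FX sale 39 billion rupees: reserves −39B, deposits 0.
Totals: Δreserves = +52B, Δdeposits = 0.
Δrequired reserves = 7% × 0 = 0.
Δexcess reserves = Δreserves − Δrequired = +52B − (0) = +52 billion.

+52 billion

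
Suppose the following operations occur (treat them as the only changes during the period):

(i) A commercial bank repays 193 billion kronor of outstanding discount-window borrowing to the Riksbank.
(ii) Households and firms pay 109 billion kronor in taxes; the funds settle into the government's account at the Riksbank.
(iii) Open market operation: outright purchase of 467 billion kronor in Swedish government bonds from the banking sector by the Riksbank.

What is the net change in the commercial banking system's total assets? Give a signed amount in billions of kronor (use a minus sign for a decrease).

-302 billion

Riksbank balance sheet:
  Assets:      Securities +467B, Loans to banks −193B
  Liabilities: Bank reserves +165B, Government deposits +109B
Commercial banking system:
  Assets:      Reserves at CB +165B, Securities −467B
  Liabilities: Checkable deposits −109B, Borrowings from CB −193B
Change in total bank assets = -302 billion.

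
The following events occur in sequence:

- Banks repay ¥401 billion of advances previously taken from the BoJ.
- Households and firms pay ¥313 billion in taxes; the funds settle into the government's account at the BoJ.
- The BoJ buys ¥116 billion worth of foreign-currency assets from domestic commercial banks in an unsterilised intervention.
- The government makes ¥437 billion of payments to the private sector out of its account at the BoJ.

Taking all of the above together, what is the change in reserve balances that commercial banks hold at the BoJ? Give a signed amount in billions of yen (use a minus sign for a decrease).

-¥161 billion

BoJ balance sheet:
  Assets:      Loans to banks −¥401B, Foreign assets +¥116B
  Liabilities: Bank reserves −¥161B, Government deposits −¥124B
So the change in reserve balances that commercial banks hold at the BoJ is -¥161 billion.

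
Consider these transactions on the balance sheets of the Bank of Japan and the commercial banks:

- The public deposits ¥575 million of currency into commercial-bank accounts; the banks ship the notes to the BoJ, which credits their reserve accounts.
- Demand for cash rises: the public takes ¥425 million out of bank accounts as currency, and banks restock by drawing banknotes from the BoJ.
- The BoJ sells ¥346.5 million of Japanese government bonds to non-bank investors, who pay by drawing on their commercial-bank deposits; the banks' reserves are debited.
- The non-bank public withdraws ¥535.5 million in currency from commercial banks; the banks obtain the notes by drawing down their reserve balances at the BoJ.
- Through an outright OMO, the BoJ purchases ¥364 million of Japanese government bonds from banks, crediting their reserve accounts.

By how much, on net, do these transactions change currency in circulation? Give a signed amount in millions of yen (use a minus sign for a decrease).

+¥385.5 million

BoJ balance sheet:
  Assets:      Securities +¥17.5M
  Liabilities: Bank reserves −¥368M, Currency in circulation +¥385.5M
So the change in currency in circulation is +¥385.5 million.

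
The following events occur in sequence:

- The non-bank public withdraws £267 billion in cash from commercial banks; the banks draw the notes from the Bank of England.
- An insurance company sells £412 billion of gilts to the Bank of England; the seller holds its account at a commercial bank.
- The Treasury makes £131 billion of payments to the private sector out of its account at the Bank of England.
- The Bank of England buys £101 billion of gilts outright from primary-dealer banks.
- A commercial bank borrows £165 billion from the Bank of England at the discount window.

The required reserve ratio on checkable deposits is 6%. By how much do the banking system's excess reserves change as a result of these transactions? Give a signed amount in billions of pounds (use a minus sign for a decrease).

+£525.44 billion

Currency withdrawal £267 billion: reserves −£267B, deposits −£267B.
Asset purchase (from non-banks) £412 billion: reserves +£412B, deposits +£412B.
Government spending £131 billion: reserves +£131B, deposits +£131B.
OMO purchase (from banks) £101 billion: reserves +£101B, deposits 0.
Discount-window loan £165 billion: reserves +£165B, deposits 0.
Totals: Δreserves = +£542B, Δdeposits = +£276B.
Δrequired reserves = 6% × +£276B = +£16.56B.
Δexcess reserves = Δreserves − Δrequired = +£542B − (+£16.56B) = +£525.44 billion.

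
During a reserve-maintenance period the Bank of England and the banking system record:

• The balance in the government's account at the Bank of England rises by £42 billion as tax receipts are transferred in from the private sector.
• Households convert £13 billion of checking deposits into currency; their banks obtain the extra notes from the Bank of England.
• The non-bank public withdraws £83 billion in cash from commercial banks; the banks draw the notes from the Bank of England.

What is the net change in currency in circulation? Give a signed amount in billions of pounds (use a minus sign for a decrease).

+£96 billion

Government account inflow £42 billion: no currency enters or leaves circulation → 0.
Currency withdrawal £13 billion: notes leave the central bank → +£13B.
Currency withdrawal £83 billion: notes leave the central bank → +£83B.
Net: 0 + 13 + 83 = +£96 billion.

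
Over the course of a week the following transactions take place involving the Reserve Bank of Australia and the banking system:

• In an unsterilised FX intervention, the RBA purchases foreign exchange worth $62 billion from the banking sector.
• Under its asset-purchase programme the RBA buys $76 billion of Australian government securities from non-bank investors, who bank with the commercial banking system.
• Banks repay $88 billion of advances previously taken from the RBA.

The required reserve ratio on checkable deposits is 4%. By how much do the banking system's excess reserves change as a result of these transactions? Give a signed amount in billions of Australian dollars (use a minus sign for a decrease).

+$46.96 billion

FX purchase $62 billion: reserves +$62B, deposits 0.
Asset purchase (from non-banks) $76 billion: reserves +$76B, deposits +$76B.
Discount-window repayment $88 billion: reserves −$88B, deposits 0.
Totals: Δreserves = +$50B, Δdeposits = +$76B.
Δrequired reserves = 4% × +$76B = +$3.04B.
Δexcess reserves = Δreserves − Δrequired = +$50B − (+$3.04B) = +$46.96 billion.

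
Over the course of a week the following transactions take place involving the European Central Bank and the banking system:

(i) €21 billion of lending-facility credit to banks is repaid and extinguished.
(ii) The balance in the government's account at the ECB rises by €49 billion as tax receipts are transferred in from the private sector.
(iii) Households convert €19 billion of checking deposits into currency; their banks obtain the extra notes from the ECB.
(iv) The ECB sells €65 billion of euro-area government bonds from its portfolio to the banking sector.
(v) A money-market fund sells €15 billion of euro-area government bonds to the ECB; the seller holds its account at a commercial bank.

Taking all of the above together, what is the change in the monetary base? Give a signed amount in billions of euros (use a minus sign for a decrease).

Discount-window repayment €21 billion: ECB balance sheet contracts → −€21B.
Government account inflow €49 billion: reserves shift to a non-base liability → −€49B.
Currency withdrawal €19 billion: just a shift between currency and reserves — both are base money → 0.
OMO sale (to banks) €65 billion: ECB balance sheet contracts → −€65B.
Asset purchase (from non-banks) €15 billion: ECB balance sheet expands → +€15B.
Net: −21 − 49 + 0 − 65 + 15 = -€120 billion.

-€120 billion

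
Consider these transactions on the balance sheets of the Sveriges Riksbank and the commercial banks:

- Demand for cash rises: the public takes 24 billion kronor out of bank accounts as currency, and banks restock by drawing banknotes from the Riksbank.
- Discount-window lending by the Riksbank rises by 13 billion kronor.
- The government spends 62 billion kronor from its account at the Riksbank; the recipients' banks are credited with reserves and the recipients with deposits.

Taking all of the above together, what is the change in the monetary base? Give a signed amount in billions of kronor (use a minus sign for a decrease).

Riksbank balance sheet:
  Assets:      Loans to banks +13B
  Liabilities: Bank reserves +51B, Currency in circulation +24B, Government deposits −62B
Commercial banking system:
  Assets:      Reserves at CB +51B
  Liabilities: Checkable deposits +38B, Borrowings from CB +13B
Monetary base = currency + reserves: +24B + (+51B) = +75 billion.

+75 billion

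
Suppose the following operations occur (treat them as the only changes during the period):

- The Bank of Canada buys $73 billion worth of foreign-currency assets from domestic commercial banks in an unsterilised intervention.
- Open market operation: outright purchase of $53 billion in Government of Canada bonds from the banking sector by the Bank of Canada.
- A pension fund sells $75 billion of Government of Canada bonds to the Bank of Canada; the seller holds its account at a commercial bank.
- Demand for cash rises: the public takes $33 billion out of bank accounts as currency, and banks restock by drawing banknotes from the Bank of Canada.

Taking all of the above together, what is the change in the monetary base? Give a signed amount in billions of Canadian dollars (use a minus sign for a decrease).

+$201 billion

Bank of Canada balance sheet:
  Assets:      Securities +$128B, Foreign assets +$73B
  Liabilities: Bank reserves +$168B, Currency in circulation +$33B
Monetary base = currency + reserves: +$33B + (+$168B) = +$201 billion.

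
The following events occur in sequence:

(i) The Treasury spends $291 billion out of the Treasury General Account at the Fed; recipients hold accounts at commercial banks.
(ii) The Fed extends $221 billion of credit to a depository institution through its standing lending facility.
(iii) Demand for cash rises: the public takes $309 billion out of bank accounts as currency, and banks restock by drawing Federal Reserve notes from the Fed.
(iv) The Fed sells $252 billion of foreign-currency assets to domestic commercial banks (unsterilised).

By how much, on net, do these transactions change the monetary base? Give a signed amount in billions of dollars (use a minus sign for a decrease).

+$260 billion

Government spending $291 billion: a non-base liability converts back to reserves → +$291B.
Discount-window loan $221 billion: Fed balance sheet expands → +$221B.
Currency withdrawal $309 billion: just a shift between currency and reserves — both are base money → 0.
FX sale $252 billion: Fed balance sheet contracts → −$252B.
Net: 291 + 221 + 0 − 252 = +$260 billion.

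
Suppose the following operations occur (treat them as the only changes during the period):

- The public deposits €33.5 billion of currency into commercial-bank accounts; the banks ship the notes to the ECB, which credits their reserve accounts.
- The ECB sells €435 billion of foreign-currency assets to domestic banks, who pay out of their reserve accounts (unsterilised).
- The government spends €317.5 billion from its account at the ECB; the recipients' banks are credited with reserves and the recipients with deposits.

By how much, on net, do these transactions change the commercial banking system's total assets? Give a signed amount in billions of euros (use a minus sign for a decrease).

ECB balance sheet:
  Assets:      Foreign assets −€435B
  Liabilities: Bank reserves −€84B, Currency in circulation −€33.5B, Government deposits −€317.5B
Commercial banking system:
  Assets:      Reserves at CB −€84B, Foreign assets +€435B
  Liabilities: Checkable deposits +€351B
Change in total bank assets = +€351 billion.

+€351 billion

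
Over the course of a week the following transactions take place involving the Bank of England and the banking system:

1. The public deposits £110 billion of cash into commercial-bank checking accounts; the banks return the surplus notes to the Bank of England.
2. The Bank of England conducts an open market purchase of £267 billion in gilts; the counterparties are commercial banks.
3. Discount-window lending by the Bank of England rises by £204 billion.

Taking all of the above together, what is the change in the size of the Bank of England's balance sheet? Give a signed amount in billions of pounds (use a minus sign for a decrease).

Bank of England balance sheet:
  Assets:      Securities +£267B, Loans to banks +£204B
  Liabilities: Bank reserves +£581B, Currency in circulation −£110B
Change in total Bank of England assets = +£471 billion.

+£471 billion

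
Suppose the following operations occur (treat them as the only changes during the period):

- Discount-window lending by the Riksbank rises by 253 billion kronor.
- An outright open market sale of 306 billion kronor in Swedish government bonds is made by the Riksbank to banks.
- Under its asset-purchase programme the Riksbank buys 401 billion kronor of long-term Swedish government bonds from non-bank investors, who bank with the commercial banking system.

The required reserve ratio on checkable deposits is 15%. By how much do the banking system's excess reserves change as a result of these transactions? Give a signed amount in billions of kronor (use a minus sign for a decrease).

Discount-window loan 253 billion kronor: reserves +253B, deposits 0.
OMO sale (to banks) 306 billion kronor: reserves −306B, deposits 0.
Asset purchase (from non-banks) 401 billion kronor: reserves +401B, deposits +401B.
Totals: Δreserves = +348B, Δdeposits = +401B.
Δrequired reserves = 15% × +401B = +60.15B.
Δexcess reserves = Δreserves − Δrequired = +348B − (+60.15B) = +287.85 billion.

+287.85 billion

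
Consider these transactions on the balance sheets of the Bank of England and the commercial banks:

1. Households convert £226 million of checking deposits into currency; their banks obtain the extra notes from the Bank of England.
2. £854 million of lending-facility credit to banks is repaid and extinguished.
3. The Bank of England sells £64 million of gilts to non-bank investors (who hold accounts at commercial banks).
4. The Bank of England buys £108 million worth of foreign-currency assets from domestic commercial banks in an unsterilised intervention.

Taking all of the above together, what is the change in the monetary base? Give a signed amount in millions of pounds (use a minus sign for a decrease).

-£810 million

Currency withdrawal £226 million: just a shift between currency and reserves — both are base money → 0.
Discount-window repayment £854 million: Bank of England balance sheet contracts → −£854M.
Asset sale (to non-banks) £64 million: Bank of England balance sheet contracts → −£64M.
FX purchase £108 million: Bank of England balance sheet expands → +£108M.
Net: 0 − 854 − 64 + 108 = -£810 million.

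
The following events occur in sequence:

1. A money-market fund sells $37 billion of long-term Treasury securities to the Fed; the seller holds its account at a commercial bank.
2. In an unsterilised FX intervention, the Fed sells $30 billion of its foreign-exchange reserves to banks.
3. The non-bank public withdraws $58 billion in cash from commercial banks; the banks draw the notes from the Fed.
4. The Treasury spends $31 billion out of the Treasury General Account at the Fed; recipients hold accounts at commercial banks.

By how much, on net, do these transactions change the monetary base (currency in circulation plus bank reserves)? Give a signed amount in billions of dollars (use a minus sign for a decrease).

Asset purchase (from non-banks) $37 billion: Fed balance sheet expands → +$37B.
FX sale $30 billion: Fed balance sheet contracts → −$30B.
Currency withdrawal $58 billion: just a shift between currency and reserves — both are base money → 0.
Government spending $31 billion: a non-base liability converts back to reserves → +$31B.
Net: 37 − 30 + 0 + 31 = +$38 billion.

+$38 billion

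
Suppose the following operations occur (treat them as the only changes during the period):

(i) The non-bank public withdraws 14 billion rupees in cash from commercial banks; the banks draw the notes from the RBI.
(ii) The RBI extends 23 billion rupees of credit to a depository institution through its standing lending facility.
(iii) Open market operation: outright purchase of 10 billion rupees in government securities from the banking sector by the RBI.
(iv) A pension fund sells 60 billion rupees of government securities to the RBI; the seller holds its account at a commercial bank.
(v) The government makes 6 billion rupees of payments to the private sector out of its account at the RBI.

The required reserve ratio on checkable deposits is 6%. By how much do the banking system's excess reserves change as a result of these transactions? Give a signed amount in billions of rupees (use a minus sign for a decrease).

+81.88 billion

Currency withdrawal 14 billion rupees: reserves −14B, deposits −14B.
Discount-window loan 23 billion rupees: reserves +23B, deposits 0.
OMO purchase (from banks) 10 billion rupees: reserves +10B, deposits 0.
Asset purchase (from non-banks) 60 billion rupees: reserves +60B, deposits +60B.
Government spending 6 billion rupees: reserves +6B, deposits +6B.
Totals: Δreserves = +85B, Δdeposits = +52B.
Δrequired reserves = 6% × +52B = +3.12B.
Δexcess reserves = Δreserves − Δrequired = +85B − (+3.12B) = +81.88 billion.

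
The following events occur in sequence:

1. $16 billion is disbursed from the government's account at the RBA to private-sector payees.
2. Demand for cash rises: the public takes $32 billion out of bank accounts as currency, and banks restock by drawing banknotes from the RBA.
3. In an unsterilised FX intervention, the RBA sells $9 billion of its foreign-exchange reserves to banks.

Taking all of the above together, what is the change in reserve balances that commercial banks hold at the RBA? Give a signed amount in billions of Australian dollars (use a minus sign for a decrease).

Government spending $16 billion: government payments flow into bank reserve accounts → +$16B.
Currency withdrawal $32 billion: banks swap reserves for currency → −$32B.
FX sale $9 billion: the buying banks pay out of their reserve balances → −$9B.
Net: 16 − 32 − 9 = -$25 billion.

-$25 billion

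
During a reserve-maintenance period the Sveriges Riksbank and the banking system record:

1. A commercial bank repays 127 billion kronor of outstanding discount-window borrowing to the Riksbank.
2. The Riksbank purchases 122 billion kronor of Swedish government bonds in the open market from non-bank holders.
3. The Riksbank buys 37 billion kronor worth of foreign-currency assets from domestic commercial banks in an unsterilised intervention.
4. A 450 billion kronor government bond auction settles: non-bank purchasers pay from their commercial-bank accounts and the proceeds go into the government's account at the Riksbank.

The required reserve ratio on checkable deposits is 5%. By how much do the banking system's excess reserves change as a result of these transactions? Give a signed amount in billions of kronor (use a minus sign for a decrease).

-401.6 billion

Discount-window repayment 127 billion kronor: reserves −127B, deposits 0.
Asset purchase (from non-banks) 122 billion kronor: reserves +122B, deposits +122B.
FX purchase 37 billion kronor: reserves +37B, deposits 0.
Government account inflow 450 billion kronor: reserves −450B, deposits −450B.
Totals: Δreserves = −418B, Δdeposits = −328B.
Δrequired reserves = 5% × −328B = −16.4B.
Δexcess reserves = Δreserves − Δrequired = −418B − (−16.4B) = -401.6 billion.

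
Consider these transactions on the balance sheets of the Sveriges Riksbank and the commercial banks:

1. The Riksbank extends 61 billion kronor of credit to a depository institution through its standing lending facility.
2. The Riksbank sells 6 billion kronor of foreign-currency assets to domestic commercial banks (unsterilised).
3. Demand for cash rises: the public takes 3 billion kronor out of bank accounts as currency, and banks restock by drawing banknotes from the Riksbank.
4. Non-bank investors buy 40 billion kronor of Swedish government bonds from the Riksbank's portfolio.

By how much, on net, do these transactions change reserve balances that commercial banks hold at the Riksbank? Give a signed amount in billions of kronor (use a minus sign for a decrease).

+12 billion

Riksbank balance sheet:
  Assets:      Securities −40B, Loans to banks +61B, Foreign assets −6B
  Liabilities: Bank reserves +12B, Currency in circulation +3B
Commercial banking system:
  Assets:      Reserves at CB +12B, Foreign assets +6B
  Liabilities: Checkable deposits −43B, Borrowings from CB +61B
So the change in reserve balances that commercial banks hold at the Riksbank is +12 billion.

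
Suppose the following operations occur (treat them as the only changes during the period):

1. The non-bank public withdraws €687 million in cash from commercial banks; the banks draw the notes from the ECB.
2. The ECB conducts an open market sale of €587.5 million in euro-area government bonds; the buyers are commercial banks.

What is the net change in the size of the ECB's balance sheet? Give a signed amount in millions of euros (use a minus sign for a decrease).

-€587.5 million

Currency withdrawal €687 million: only the composition of liabilities changes → 0.
OMO sale (to banks) €587.5 million: an ECB asset is shed → −€587.5M.
Net: 0 − 587.5 = -€587.5 million.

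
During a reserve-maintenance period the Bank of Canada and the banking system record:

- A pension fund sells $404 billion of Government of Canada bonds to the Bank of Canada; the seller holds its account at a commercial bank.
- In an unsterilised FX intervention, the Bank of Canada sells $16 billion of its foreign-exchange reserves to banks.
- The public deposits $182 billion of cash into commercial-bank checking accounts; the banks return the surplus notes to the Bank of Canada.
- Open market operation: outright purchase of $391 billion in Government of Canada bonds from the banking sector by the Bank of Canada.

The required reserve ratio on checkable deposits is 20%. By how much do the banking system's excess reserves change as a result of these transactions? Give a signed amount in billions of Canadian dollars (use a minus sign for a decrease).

+$843.8 billion

Asset purchase (from non-banks) $404 billion: reserves +$404B, deposits +$404B.
FX sale $16 billion: reserves −$16B, deposits 0.
Currency deposit $182 billion: reserves +$182B, deposits +$182B.
OMO purchase (from banks) $391 billion: reserves +$391B, deposits 0.
Totals: Δreserves = +$961B, Δdeposits = +$586B.
Δrequired reserves = 20% × +$586B = +$117.2B.
Δexcess reserves = Δreserves − Δrequired = +$961B − (+$117.2B) = +$843.8 billion.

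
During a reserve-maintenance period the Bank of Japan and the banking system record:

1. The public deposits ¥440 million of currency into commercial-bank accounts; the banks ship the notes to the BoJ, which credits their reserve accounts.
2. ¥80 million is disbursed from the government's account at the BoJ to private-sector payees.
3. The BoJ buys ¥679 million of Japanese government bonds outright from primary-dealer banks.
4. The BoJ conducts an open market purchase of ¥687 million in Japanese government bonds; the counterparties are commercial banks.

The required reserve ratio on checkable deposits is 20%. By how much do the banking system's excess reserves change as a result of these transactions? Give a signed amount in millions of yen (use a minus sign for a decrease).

Currency deposit ¥440 million: reserves +¥440M, deposits +¥440M.
Government spending ¥80 million: reserves +¥80M, deposits +¥80M.
OMO purchase (from banks) ¥679 million: reserves +¥679M, deposits 0.
OMO purchase (from banks) ¥687 million: reserves +¥687M, deposits 0.
Totals: Δreserves = +¥1886M, Δdeposits = +¥520M.
Δrequired reserves = 20% × +¥520M = +¥104M.
Δexcess reserves = Δreserves − Δrequired = +¥1886M − (+¥104M) = +¥1782 million.

+¥1782 million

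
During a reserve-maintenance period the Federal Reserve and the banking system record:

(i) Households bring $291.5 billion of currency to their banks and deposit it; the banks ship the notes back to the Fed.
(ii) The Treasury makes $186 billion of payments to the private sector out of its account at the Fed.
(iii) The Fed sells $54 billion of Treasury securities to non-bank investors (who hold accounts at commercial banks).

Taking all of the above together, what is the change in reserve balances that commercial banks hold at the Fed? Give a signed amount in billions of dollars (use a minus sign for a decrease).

Currency deposit $291.5 billion: returned notes are swapped for reserve credit → +$291.5B.
Government spending $186 billion: government payments flow into bank reserve accounts → +$186B.
Asset sale (to non-banks) $54 billion: the non-bank buyers' banks settle from reserves → −$54B.
Net: 291.5 + 186 − 54 = +$423.5 billion.

+$423.5 billion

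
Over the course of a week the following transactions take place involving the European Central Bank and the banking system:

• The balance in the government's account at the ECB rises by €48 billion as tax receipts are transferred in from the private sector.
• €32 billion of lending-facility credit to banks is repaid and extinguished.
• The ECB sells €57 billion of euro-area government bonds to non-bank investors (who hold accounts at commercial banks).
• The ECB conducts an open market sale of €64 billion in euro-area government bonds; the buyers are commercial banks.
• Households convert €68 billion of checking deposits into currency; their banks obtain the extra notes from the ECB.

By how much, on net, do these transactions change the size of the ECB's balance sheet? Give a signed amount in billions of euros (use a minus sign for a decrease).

-€153 billion

Government account inflow €48 billion: only the composition of liabilities changes → 0.
Discount-window repayment €32 billion: an ECB asset is shed → −€32B.
Asset sale (to non-banks) €57 billion: an ECB asset is shed → −€57B.
OMO sale (to banks) €64 billion: an ECB asset is shed → −€64B.
Currency withdrawal €68 billion: only the composition of liabilities changes → 0.
Net: 0 − 32 − 57 − 64 + 0 = -€153 billion.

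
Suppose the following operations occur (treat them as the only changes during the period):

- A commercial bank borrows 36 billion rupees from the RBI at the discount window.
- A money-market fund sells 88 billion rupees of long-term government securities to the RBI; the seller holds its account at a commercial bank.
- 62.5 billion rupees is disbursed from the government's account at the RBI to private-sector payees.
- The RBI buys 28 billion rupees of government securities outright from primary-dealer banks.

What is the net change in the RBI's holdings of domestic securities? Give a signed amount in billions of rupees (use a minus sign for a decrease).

+116 billion

RBI balance sheet:
  Assets:      Securities +116B, Loans to banks +36B
  Liabilities: Bank reserves +214.5B, Government deposits −62.5B
Commercial banking system:
  Assets:      Reserves at CB +214.5B, Securities −28B
  Liabilities: Checkable deposits +150.5B, Borrowings from CB +36B
So the change in the RBI's holdings of domestic securities is +116 billion.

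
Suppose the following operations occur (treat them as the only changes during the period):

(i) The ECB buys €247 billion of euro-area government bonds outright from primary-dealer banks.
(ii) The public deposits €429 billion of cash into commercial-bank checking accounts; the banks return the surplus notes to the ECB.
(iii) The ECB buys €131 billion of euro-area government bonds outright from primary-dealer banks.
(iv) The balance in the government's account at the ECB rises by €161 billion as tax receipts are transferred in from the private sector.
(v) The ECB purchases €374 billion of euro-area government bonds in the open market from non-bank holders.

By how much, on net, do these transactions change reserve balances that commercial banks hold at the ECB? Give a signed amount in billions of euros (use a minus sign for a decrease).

+€1020 billion

ECB balance sheet:
  Assets:      Securities +€752B
  Liabilities: Bank reserves +€1020B, Currency in circulation −€429B, Government deposits +€161B
Commercial banking system:
  Assets:      Reserves at CB +€1020B, Securities −€378B
  Liabilities: Checkable deposits +€642B
So the change in reserve balances that commercial banks hold at the ECB is +€1020 billion.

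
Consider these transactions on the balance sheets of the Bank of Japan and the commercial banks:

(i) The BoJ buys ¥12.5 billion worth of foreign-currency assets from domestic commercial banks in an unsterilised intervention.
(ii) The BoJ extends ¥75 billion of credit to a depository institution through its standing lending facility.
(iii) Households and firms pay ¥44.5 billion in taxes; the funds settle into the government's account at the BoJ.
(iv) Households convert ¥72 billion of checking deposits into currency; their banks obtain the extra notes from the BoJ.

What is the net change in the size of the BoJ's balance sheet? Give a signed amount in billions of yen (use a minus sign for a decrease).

+¥87.5 billion

FX purchase ¥12.5 billion: a BoJ asset is acquired → +¥12.5B.
Discount-window loan ¥75 billion: a BoJ asset is acquired → +¥75B.
Government account inflow ¥44.5 billion: only the composition of liabilities changes → 0.
Currency withdrawal ¥72 billion: only the composition of liabilities changes → 0.
Net: 12.5 + 75 + 0 + 0 = +¥87.5 billion.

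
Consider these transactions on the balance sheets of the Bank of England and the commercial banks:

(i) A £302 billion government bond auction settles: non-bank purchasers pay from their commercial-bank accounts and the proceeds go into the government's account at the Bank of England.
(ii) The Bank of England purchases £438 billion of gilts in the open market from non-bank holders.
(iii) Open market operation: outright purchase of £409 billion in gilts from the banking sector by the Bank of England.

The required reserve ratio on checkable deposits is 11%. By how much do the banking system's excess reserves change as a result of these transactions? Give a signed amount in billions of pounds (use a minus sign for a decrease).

Government account inflow £302 billion: reserves −£302B, deposits −£302B.
Asset purchase (from non-banks) £438 billion: reserves +£438B, deposits +£438B.
OMO purchase (from banks) £409 billion: reserves +£409B, deposits 0.
Totals: Δreserves = +£545B, Δdeposits = +£136B.
Δrequired reserves = 11% × +£136B = +£14.96B.
Δexcess reserves = Δreserves − Δrequired = +£545B − (+£14.96B) = +£530.04 billion.

+£530.04 billion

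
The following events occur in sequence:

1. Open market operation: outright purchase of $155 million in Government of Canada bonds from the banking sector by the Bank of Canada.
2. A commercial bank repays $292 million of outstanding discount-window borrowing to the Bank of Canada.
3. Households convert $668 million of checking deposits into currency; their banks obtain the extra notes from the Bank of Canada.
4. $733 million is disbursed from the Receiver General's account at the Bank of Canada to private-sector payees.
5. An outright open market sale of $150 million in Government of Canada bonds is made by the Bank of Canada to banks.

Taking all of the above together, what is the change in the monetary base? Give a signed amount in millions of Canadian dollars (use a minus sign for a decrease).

OMO purchase (from banks) $155 million: Bank of Canada balance sheet expands → +$155M.
Discount-window repayment $292 million: Bank of Canada balance sheet contracts → −$292M.
Currency withdrawal $668 million: just a shift between currency and reserves — both are base money → 0.
Government spending $733 million: a non-base liability converts back to reserves → +$733M.
OMO sale (to banks) $150 million: Bank of Canada balance sheet contracts → −$150M.
Net: 155 − 292 + 0 + 733 − 150 = +$446 million.

+$446 million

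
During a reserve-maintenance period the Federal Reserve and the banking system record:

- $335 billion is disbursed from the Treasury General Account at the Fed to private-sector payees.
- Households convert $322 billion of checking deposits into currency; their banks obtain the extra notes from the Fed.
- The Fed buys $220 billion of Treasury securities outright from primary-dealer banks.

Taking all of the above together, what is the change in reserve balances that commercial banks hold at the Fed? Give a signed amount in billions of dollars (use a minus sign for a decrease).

+$233 billion

Government spending $335 billion: government payments flow into bank reserve accounts → +$335B.
Currency withdrawal $322 billion: banks swap reserves for currency → −$322B.
OMO purchase (from banks) $220 billion: the Fed pays by crediting reserve accounts → +$220B.
Net: 335 − 322 + 220 = +$233 billion.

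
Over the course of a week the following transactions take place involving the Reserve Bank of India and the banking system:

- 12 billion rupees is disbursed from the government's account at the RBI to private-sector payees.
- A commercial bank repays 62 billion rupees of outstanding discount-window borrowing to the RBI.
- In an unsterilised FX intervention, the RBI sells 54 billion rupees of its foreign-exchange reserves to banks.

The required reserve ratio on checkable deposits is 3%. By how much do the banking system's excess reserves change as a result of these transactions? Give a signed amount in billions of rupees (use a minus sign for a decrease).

-104.36 billion

Government spending 12 billion rupees: reserves +12B, deposits +12B.
Discount-window repayment 62 billion rupees: reserves −62B, deposits 0.
FX sale 54 billion rupees: reserves −54B, deposits 0.
Totals: Δreserves = −104B, Δdeposits = +12B.
Δrequired reserves = 3% × +12B = +0.36B.
Δexcess reserves = Δreserves − Δrequired = −104B − (+0.36B) = -104.36 billion.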